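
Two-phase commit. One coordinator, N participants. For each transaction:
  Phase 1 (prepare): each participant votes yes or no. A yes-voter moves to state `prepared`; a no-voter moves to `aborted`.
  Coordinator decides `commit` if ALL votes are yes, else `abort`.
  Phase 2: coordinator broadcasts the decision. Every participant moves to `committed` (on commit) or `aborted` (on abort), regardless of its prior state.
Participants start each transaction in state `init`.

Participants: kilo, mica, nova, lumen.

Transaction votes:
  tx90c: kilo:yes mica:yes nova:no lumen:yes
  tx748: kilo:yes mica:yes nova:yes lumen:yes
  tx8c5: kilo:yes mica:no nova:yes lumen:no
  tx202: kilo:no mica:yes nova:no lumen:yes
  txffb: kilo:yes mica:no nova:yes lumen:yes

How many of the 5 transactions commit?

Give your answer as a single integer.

tx90c: no from nova -> abort (commits=0)
tx748: all yes -> commit (commits=1)
tx8c5: no from mica, lumen -> abort (commits=1)
tx202: no from kilo, nova -> abort (commits=1)
txffb: no from mica -> abort (commits=1)

Answer: 1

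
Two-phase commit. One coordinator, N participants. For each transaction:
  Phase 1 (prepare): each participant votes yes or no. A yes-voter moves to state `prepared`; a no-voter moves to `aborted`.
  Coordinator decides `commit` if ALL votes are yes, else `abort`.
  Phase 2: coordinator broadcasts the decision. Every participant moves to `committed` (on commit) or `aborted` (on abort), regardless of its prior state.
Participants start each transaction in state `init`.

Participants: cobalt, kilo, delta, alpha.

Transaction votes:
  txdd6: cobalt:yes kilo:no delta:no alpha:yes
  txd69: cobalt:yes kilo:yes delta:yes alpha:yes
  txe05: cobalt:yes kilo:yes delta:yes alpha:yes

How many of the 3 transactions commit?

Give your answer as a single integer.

txdd6: no from kilo, delta -> abort (commits=0)
txd69: all yes -> commit (commits=1)
txe05: all yes -> commit (commits=2)

Answer: 2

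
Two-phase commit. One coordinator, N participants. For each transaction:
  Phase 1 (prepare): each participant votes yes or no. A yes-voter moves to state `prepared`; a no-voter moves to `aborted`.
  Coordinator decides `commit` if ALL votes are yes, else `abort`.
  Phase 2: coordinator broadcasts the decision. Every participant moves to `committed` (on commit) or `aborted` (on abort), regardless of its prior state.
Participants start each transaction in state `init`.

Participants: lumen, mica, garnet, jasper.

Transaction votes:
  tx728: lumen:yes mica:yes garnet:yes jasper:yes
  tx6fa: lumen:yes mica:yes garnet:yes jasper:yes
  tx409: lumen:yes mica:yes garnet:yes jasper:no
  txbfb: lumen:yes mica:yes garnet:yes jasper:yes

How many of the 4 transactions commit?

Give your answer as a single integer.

Answer: 3

Derivation:
tx728: all yes -> commit (commits=1)
tx6fa: all yes -> commit (commits=2)
tx409: no from jasper -> abort (commits=2)
txbfb: all yes -> commit (commits=3)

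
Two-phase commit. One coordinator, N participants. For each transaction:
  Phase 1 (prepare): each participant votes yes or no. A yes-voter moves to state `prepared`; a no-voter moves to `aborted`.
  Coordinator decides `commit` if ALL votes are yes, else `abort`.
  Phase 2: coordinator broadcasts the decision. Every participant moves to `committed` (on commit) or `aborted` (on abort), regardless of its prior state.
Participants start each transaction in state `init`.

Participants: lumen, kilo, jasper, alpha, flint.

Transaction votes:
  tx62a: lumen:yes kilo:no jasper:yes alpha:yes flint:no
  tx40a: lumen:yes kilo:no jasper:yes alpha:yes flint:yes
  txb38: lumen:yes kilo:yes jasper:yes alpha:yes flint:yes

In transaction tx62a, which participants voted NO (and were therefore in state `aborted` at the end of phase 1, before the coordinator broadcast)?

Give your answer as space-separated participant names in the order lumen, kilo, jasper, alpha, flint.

Answer: kilo flint

Derivation:
Txn tx62a phase 1: lumen yes -> prepared; kilo no -> aborted; jasper yes -> prepared; alpha yes -> prepared; flint no -> aborted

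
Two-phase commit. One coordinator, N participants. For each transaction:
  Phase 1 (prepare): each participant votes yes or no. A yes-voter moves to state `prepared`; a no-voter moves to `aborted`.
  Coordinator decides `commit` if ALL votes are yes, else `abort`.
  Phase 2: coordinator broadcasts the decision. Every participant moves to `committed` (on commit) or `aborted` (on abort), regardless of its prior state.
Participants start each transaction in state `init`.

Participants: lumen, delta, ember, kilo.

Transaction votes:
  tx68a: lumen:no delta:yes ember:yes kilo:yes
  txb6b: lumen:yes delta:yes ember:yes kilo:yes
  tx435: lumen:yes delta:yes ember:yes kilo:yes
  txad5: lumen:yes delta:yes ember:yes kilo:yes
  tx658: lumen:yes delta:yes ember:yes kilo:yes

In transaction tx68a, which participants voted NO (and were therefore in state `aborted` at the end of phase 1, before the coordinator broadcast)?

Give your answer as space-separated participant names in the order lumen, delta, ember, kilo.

Answer: lumen

Derivation:
Txn tx68a phase 1: lumen no -> aborted; delta yes -> prepared; ember yes -> prepared; kilo yes -> prepared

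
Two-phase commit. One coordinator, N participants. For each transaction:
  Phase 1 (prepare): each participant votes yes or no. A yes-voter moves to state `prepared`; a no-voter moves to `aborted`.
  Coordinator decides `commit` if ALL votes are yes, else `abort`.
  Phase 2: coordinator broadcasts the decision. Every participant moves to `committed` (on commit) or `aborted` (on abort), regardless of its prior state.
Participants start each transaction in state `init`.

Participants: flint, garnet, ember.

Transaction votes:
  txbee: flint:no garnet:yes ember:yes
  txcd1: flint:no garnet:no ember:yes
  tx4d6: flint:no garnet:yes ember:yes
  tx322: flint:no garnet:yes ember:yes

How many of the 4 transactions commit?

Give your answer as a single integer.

txbee: no from flint -> abort (commits=0)
txcd1: no from flint, garnet -> abort (commits=0)
tx4d6: no from flint -> abort (commits=0)
tx322: no from flint -> abort (commits=0)

Answer: 0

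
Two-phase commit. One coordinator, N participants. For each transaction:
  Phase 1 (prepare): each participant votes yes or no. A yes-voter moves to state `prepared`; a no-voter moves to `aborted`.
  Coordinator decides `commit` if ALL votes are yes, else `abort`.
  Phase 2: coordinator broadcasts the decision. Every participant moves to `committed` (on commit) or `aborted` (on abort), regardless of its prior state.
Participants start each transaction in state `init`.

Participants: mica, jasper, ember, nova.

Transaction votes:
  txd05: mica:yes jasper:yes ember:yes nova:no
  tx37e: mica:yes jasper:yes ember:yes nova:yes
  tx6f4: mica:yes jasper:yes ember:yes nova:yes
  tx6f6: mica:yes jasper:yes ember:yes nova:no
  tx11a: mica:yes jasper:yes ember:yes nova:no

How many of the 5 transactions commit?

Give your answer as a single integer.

txd05: no from nova -> abort (commits=0)
tx37e: all yes -> commit (commits=1)
tx6f4: all yes -> commit (commits=2)
tx6f6: no from nova -> abort (commits=2)
tx11a: no from nova -> abort (commits=2)

Answer: 2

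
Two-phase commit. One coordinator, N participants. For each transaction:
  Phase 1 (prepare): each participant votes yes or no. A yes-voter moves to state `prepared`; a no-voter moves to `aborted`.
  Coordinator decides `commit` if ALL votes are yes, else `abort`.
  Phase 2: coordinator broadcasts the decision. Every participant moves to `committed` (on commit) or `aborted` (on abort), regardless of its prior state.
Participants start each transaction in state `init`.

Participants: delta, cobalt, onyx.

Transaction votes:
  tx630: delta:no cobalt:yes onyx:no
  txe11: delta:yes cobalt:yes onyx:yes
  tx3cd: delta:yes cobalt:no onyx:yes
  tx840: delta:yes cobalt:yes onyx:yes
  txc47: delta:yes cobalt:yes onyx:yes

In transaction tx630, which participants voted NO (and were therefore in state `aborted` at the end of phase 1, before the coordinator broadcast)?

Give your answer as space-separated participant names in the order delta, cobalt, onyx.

Txn tx630 phase 1: delta no -> aborted; cobalt yes -> prepared; onyx no -> aborted

Answer: delta onyx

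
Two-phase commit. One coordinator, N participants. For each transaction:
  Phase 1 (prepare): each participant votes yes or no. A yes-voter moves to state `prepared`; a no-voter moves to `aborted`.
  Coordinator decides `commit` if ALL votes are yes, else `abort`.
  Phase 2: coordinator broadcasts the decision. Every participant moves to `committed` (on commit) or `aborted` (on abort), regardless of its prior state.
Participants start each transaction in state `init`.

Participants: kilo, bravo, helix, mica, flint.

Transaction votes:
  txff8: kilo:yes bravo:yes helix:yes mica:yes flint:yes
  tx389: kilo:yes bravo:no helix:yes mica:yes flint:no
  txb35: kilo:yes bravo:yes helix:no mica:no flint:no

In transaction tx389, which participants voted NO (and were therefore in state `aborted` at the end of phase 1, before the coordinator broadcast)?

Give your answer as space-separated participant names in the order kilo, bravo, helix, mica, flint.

Answer: bravo flint

Derivation:
Txn tx389 phase 1: kilo yes -> prepared; bravo no -> aborted; helix yes -> prepared; mica yes -> prepared; flint no -> aborted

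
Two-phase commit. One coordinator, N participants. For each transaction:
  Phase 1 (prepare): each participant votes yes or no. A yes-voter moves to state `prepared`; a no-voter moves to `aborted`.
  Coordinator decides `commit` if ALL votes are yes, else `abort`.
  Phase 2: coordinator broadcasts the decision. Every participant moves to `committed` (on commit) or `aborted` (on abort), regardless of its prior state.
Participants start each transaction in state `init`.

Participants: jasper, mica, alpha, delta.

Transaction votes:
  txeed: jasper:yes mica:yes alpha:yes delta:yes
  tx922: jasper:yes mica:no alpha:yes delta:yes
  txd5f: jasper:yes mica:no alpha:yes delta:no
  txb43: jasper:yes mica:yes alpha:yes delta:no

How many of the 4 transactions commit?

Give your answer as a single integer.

txeed: all yes -> commit (commits=1)
tx922: no from mica -> abort (commits=1)
txd5f: no from mica, delta -> abort (commits=1)
txb43: no from delta -> abort (commits=1)

Answer: 1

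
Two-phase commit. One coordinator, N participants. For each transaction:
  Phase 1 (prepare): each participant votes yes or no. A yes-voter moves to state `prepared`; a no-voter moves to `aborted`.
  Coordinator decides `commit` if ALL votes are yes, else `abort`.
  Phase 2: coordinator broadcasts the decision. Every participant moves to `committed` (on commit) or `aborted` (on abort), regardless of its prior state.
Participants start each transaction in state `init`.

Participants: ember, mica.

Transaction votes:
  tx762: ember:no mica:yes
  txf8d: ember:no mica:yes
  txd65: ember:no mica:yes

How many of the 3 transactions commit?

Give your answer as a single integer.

Answer: 0

Derivation:
tx762: no from ember -> abort (commits=0)
txf8d: no from ember -> abort (commits=0)
txd65: no from ember -> abort (commits=0)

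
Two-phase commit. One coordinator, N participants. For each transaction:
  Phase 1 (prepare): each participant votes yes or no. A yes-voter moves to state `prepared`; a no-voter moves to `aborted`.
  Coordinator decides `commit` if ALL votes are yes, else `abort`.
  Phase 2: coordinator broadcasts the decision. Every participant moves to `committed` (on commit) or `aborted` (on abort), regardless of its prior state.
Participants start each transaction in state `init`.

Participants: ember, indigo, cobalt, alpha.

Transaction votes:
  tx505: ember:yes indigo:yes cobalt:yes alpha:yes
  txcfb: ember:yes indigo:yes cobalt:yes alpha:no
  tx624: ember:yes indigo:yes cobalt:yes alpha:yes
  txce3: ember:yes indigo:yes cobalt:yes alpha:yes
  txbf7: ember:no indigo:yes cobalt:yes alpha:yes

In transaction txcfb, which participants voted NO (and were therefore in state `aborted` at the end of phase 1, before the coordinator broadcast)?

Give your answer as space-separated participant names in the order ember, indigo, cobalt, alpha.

Answer: alpha

Derivation:
Txn txcfb phase 1: ember yes -> prepared; indigo yes -> prepared; cobalt yes -> prepared; alpha no -> aborted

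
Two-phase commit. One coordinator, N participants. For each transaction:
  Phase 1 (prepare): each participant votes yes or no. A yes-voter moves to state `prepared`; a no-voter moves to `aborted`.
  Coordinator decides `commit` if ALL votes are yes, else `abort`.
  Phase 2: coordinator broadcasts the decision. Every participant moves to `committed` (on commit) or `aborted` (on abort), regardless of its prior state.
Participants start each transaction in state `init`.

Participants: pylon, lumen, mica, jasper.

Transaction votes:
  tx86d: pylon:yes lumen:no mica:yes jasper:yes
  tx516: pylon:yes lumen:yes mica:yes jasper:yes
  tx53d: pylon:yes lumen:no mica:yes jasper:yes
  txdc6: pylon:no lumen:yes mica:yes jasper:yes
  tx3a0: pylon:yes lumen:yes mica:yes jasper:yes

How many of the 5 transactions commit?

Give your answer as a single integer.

Answer: 2

Derivation:
tx86d: no from lumen -> abort (commits=0)
tx516: all yes -> commit (commits=1)
tx53d: no from lumen -> abort (commits=1)
txdc6: no from pylon -> abort (commits=1)
tx3a0: all yes -> commit (commits=2)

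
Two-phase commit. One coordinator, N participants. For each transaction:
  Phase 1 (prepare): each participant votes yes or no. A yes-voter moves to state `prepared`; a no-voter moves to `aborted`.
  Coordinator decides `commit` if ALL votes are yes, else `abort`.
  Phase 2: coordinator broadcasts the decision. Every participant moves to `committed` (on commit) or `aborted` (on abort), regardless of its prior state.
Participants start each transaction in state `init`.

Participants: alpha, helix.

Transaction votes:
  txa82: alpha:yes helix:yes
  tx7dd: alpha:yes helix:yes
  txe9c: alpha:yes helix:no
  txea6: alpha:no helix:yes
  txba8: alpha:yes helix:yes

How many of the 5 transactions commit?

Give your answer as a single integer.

Answer: 3

Derivation:
txa82: all yes -> commit (commits=1)
tx7dd: all yes -> commit (commits=2)
txe9c: no from helix -> abort (commits=2)
txea6: no from alpha -> abort (commits=2)
txba8: all yes -> commit (commits=3)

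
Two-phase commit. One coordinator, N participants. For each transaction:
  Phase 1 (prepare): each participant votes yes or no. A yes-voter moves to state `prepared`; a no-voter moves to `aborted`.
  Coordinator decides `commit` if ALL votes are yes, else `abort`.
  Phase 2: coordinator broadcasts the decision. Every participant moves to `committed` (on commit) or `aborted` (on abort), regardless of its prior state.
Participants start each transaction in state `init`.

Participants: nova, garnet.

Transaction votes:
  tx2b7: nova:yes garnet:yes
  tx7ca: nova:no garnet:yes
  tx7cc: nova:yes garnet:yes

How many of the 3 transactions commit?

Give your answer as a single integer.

Answer: 2

Derivation:
tx2b7: all yes -> commit (commits=1)
tx7ca: no from nova -> abort (commits=1)
tx7cc: all yes -> commit (commits=2)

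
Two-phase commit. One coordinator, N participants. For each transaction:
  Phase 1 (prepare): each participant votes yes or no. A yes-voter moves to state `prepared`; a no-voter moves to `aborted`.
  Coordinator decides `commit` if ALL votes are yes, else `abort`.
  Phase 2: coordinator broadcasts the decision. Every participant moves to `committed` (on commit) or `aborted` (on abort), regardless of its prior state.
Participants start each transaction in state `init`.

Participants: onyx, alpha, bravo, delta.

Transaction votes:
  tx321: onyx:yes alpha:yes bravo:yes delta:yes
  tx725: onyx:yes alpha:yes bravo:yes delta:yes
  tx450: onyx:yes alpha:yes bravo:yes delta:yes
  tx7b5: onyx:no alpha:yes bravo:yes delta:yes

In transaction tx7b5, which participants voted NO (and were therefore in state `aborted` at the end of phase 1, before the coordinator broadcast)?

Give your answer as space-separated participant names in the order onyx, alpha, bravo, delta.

Answer: onyx

Derivation:
Txn tx7b5 phase 1: onyx no -> aborted; alpha yes -> prepared; bravo yes -> prepared; delta yes -> prepared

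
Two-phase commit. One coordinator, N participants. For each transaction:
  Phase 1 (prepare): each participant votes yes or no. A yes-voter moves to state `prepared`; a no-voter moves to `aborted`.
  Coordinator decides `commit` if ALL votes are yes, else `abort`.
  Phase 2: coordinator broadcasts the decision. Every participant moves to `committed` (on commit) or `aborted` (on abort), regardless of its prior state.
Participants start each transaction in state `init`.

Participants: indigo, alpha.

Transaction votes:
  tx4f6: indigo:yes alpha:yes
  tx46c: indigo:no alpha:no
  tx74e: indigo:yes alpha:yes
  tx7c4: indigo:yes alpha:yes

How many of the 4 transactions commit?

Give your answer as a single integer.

Answer: 3

Derivation:
tx4f6: all yes -> commit (commits=1)
tx46c: no from indigo, alpha -> abort (commits=1)
tx74e: all yes -> commit (commits=2)
tx7c4: all yes -> commit (commits=3)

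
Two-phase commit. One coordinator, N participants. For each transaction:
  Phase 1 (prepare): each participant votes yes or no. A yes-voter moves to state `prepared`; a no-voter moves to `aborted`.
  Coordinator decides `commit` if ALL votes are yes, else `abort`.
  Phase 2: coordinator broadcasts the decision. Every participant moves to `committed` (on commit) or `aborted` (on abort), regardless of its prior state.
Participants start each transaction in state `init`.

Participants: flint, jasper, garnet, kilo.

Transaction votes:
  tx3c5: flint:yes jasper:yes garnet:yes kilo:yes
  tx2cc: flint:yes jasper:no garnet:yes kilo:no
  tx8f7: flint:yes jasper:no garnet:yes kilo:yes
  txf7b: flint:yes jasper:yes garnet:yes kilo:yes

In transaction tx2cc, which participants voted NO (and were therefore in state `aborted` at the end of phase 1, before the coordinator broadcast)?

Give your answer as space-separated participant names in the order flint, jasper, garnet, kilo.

Answer: jasper kilo

Derivation:
Txn tx2cc phase 1: flint yes -> prepared; jasper no -> aborted; garnet yes -> prepared; kilo no -> aborted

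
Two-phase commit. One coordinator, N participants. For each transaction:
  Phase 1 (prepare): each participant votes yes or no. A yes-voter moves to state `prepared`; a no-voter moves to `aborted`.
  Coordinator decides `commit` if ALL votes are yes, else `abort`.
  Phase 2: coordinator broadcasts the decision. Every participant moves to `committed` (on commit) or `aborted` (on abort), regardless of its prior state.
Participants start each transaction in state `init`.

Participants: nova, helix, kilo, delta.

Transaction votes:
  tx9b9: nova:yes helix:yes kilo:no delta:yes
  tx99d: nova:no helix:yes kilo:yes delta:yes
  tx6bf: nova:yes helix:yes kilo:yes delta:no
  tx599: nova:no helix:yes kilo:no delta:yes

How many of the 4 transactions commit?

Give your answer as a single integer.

Answer: 0

Derivation:
tx9b9: no from kilo -> abort (commits=0)
tx99d: no from nova -> abort (commits=0)
tx6bf: no from delta -> abort (commits=0)
tx599: no from nova, kilo -> abort (commits=0)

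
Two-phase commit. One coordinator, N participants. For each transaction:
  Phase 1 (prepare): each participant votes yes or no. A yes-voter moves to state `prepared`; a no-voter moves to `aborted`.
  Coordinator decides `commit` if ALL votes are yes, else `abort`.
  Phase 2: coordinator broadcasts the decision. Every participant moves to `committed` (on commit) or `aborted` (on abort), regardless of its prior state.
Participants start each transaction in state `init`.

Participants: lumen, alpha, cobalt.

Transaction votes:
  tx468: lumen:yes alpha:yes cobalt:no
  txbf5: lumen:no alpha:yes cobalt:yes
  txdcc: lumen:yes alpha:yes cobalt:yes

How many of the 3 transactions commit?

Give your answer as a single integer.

tx468: no from cobalt -> abort (commits=0)
txbf5: no from lumen -> abort (commits=0)
txdcc: all yes -> commit (commits=1)

Answer: 1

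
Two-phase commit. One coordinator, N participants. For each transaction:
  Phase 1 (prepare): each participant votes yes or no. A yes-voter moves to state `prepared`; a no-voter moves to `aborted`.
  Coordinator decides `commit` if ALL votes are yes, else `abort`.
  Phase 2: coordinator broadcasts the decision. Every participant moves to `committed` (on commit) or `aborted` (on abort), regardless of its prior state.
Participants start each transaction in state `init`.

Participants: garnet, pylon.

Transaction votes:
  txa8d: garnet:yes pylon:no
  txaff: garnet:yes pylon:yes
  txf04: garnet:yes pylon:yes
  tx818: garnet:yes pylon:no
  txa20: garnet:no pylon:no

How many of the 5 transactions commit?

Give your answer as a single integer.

txa8d: no from pylon -> abort (commits=0)
txaff: all yes -> commit (commits=1)
txf04: all yes -> commit (commits=2)
tx818: no from pylon -> abort (commits=2)
txa20: no from garnet, pylon -> abort (commits=2)

Answer: 2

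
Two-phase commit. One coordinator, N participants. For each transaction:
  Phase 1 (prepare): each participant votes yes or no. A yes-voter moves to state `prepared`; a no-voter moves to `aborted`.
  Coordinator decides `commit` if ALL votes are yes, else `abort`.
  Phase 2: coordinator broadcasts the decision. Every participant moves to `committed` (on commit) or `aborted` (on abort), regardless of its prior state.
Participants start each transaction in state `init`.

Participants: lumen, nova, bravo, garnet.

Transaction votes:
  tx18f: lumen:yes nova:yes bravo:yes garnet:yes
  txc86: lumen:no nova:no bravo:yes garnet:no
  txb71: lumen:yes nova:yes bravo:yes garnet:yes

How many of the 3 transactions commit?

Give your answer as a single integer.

tx18f: all yes -> commit (commits=1)
txc86: no from lumen, nova, garnet -> abort (commits=1)
txb71: all yes -> commit (commits=2)

Answer: 2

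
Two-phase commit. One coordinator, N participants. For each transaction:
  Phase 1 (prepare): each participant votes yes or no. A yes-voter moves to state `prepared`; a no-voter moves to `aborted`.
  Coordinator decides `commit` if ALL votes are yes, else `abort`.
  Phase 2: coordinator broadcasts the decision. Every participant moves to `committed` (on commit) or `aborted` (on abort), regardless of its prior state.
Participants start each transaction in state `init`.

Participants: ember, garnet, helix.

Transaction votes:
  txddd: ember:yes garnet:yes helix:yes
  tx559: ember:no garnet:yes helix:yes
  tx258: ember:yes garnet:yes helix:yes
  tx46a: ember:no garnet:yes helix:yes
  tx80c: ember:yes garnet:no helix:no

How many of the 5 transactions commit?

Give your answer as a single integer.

Answer: 2

Derivation:
txddd: all yes -> commit (commits=1)
tx559: no from ember -> abort (commits=1)
tx258: all yes -> commit (commits=2)
tx46a: no from ember -> abort (commits=2)
tx80c: no from garnet, helix -> abort (commits=2)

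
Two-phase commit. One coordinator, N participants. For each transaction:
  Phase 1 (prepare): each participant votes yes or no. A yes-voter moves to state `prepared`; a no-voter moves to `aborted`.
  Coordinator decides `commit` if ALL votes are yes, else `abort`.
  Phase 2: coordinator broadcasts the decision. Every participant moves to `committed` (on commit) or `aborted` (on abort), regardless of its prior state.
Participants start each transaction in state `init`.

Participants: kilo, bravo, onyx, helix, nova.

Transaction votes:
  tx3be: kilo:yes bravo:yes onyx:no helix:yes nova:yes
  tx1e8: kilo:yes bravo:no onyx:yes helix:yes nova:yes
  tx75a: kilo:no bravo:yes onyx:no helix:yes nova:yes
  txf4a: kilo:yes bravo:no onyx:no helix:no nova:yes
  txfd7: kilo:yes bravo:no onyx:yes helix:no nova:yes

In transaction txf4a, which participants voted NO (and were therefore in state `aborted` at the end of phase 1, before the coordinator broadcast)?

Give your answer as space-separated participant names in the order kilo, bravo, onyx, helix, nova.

Txn txf4a phase 1: kilo yes -> prepared; bravo no -> aborted; onyx no -> aborted; helix no -> aborted; nova yes -> prepared

Answer: bravo onyx helix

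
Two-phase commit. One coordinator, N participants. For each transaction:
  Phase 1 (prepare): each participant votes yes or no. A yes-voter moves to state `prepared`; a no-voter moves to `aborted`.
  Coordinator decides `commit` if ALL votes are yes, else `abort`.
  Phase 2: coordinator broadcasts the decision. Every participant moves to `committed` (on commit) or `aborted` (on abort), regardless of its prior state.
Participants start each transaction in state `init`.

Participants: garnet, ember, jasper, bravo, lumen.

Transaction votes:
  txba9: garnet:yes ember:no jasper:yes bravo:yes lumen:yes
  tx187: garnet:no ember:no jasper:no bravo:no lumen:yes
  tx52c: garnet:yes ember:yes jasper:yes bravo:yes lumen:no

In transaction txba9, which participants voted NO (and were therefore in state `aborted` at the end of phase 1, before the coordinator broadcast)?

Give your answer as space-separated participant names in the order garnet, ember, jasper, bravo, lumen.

Answer: ember

Derivation:
Txn txba9 phase 1: garnet yes -> prepared; ember no -> aborted; jasper yes -> prepared; bravo yes -> prepared; lumen yes -> prepared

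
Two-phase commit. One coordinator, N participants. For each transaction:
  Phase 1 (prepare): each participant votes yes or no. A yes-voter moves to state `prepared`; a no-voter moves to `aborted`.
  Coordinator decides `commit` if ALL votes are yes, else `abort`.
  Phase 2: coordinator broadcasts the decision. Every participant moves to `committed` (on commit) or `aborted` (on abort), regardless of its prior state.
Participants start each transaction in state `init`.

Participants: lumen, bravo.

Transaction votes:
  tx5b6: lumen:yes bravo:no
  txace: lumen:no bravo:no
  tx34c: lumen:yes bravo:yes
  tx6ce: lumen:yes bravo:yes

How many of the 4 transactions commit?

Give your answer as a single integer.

Answer: 2

Derivation:
tx5b6: no from bravo -> abort (commits=0)
txace: no from lumen, bravo -> abort (commits=0)
tx34c: all yes -> commit (commits=1)
tx6ce: all yes -> commit (commits=2)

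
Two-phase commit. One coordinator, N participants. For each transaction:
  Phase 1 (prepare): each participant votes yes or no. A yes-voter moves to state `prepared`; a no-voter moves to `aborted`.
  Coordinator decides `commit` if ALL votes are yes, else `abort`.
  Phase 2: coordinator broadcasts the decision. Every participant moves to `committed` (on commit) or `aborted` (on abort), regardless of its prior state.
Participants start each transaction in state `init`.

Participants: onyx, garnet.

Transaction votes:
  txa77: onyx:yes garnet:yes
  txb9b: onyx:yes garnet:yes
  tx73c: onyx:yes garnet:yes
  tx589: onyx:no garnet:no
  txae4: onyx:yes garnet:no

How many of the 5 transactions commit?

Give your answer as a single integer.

Answer: 3

Derivation:
txa77: all yes -> commit (commits=1)
txb9b: all yes -> commit (commits=2)
tx73c: all yes -> commit (commits=3)
tx589: no from onyx, garnet -> abort (commits=3)
txae4: no from garnet -> abort (commits=3)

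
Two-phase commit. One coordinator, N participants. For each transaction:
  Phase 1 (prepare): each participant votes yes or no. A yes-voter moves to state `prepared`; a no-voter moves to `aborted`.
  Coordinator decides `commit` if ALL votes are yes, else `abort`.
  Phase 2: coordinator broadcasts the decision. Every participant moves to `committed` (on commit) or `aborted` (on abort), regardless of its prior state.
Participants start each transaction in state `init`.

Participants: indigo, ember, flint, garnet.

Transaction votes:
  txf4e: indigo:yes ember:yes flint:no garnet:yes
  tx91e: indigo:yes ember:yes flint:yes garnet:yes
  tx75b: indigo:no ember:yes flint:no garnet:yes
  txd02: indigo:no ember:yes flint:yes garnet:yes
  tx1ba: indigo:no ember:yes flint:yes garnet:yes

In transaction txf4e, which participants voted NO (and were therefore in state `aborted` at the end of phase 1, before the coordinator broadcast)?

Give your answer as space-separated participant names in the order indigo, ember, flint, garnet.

Txn txf4e phase 1: indigo yes -> prepared; ember yes -> prepared; flint no -> aborted; garnet yes -> prepared

Answer: flint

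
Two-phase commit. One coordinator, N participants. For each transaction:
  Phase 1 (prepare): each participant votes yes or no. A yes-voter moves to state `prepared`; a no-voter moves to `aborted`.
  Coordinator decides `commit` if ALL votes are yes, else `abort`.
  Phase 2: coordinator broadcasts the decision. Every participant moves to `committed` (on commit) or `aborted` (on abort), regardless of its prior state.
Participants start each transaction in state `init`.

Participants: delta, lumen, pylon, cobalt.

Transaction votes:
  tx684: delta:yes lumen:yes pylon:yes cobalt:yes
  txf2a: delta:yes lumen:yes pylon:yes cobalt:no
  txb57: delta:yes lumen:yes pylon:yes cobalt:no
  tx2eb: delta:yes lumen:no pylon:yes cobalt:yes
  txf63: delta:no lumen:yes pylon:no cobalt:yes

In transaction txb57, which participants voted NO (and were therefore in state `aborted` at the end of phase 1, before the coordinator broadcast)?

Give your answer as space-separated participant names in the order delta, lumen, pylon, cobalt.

Answer: cobalt

Derivation:
Txn txb57 phase 1: delta yes -> prepared; lumen yes -> prepared; pylon yes -> prepared; cobalt no -> aborted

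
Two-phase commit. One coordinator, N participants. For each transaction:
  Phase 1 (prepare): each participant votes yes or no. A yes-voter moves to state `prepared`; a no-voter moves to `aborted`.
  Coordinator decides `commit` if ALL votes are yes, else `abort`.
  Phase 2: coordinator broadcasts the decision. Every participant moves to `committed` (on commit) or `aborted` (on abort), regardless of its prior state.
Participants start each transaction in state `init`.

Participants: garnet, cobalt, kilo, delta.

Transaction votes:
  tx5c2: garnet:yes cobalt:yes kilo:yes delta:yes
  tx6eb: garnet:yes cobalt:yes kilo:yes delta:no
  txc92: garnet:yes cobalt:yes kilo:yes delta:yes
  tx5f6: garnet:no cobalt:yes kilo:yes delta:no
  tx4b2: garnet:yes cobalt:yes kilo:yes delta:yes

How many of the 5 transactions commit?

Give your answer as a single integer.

Answer: 3

Derivation:
tx5c2: all yes -> commit (commits=1)
tx6eb: no from delta -> abort (commits=1)
txc92: all yes -> commit (commits=2)
tx5f6: no from garnet, delta -> abort (commits=2)
tx4b2: all yes -> commit (commits=3)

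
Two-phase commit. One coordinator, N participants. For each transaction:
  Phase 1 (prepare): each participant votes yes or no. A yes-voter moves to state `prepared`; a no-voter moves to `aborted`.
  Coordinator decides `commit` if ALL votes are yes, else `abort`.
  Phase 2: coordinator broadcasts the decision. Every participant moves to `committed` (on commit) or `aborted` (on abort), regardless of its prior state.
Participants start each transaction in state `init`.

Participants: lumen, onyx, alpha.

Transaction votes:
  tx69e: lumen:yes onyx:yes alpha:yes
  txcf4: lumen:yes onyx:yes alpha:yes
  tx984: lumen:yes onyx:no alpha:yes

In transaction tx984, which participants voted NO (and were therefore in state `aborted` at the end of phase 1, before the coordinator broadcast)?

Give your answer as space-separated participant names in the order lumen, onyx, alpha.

Txn tx984 phase 1: lumen yes -> prepared; onyx no -> aborted; alpha yes -> prepared

Answer: onyx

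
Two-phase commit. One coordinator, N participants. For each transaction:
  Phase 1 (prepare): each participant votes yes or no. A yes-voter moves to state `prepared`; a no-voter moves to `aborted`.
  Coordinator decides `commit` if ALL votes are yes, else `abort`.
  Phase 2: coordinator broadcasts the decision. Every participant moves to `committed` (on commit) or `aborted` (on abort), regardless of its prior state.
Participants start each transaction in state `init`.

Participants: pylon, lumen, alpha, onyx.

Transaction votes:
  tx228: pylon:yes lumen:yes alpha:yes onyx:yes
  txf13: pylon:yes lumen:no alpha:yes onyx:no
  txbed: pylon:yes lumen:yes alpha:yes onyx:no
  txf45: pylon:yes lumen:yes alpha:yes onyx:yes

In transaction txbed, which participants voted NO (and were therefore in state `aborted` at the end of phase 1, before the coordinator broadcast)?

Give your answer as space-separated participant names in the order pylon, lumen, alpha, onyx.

Answer: onyx

Derivation:
Txn txbed phase 1: pylon yes -> prepared; lumen yes -> prepared; alpha yes -> prepared; onyx no -> aborted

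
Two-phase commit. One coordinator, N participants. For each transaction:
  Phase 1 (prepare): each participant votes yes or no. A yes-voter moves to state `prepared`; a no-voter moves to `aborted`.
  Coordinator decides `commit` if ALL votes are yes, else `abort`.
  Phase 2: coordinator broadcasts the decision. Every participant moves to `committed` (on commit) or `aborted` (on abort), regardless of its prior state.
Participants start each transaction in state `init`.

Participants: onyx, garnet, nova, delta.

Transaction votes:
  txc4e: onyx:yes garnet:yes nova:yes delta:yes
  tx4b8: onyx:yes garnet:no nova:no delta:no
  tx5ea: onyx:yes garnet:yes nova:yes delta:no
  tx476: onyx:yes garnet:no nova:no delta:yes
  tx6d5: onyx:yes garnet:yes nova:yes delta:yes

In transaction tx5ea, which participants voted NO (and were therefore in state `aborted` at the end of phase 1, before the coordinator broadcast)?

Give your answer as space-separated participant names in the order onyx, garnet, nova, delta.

Answer: delta

Derivation:
Txn tx5ea phase 1: onyx yes -> prepared; garnet yes -> prepared; nova yes -> prepared; delta no -> aborted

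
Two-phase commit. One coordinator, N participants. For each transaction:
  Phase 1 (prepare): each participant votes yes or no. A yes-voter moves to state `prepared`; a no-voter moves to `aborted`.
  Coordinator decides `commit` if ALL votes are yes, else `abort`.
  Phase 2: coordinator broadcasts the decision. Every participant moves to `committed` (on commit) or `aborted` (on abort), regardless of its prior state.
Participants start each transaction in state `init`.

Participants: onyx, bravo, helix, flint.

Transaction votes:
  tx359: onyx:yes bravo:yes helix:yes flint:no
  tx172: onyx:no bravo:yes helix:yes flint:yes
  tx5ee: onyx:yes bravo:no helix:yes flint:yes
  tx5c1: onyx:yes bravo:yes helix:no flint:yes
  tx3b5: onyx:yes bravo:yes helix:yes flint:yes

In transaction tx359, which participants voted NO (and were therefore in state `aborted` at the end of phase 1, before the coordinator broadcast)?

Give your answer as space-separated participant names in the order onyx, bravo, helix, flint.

Txn tx359 phase 1: onyx yes -> prepared; bravo yes -> prepared; helix yes -> prepared; flint no -> aborted

Answer: flint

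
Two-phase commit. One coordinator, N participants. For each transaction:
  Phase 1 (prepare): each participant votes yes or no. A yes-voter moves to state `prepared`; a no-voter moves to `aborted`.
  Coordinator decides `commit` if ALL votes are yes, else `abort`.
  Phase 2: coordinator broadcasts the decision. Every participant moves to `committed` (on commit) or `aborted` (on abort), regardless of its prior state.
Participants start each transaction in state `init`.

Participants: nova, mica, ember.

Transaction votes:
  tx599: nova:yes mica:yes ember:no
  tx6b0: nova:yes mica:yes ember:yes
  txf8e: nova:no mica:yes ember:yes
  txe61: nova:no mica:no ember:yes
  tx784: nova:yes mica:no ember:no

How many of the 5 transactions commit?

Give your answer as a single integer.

Answer: 1

Derivation:
tx599: no from ember -> abort (commits=0)
tx6b0: all yes -> commit (commits=1)
txf8e: no from nova -> abort (commits=1)
txe61: no from nova, mica -> abort (commits=1)
tx784: no from mica, ember -> abort (commits=1)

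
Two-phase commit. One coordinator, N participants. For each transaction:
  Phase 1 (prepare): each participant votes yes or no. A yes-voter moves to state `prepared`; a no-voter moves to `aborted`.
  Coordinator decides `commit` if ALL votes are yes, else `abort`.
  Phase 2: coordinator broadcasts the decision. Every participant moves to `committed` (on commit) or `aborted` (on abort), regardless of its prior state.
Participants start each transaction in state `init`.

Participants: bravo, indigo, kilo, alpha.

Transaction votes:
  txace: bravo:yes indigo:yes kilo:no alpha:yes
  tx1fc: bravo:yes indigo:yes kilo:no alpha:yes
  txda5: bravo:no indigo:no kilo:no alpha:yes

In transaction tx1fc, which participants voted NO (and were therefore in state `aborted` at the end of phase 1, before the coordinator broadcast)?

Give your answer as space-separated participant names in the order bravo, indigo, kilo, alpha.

Txn tx1fc phase 1: bravo yes -> prepared; indigo yes -> prepared; kilo no -> aborted; alpha yes -> prepared

Answer: kilo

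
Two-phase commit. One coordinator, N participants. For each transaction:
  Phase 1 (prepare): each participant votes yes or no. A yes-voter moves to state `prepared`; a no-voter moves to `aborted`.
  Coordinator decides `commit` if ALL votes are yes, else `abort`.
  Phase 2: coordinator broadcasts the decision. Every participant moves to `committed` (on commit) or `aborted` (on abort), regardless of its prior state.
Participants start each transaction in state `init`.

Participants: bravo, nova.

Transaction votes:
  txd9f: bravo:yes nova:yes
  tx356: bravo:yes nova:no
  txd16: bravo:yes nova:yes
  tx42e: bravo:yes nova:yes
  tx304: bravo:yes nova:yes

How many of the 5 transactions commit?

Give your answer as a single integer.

txd9f: all yes -> commit (commits=1)
tx356: no from nova -> abort (commits=1)
txd16: all yes -> commit (commits=2)
tx42e: all yes -> commit (commits=3)
tx304: all yes -> commit (commits=4)

Answer: 4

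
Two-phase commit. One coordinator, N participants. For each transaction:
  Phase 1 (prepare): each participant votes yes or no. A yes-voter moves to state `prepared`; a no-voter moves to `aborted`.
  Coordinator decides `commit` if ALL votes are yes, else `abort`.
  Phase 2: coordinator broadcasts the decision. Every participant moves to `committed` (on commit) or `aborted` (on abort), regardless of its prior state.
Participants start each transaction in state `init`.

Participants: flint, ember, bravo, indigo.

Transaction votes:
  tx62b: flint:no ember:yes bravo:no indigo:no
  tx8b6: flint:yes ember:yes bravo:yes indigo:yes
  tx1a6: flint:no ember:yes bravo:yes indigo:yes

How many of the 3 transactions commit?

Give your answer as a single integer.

Answer: 1

Derivation:
tx62b: no from flint, bravo, indigo -> abort (commits=0)
tx8b6: all yes -> commit (commits=1)
tx1a6: no from flint -> abort (commits=1)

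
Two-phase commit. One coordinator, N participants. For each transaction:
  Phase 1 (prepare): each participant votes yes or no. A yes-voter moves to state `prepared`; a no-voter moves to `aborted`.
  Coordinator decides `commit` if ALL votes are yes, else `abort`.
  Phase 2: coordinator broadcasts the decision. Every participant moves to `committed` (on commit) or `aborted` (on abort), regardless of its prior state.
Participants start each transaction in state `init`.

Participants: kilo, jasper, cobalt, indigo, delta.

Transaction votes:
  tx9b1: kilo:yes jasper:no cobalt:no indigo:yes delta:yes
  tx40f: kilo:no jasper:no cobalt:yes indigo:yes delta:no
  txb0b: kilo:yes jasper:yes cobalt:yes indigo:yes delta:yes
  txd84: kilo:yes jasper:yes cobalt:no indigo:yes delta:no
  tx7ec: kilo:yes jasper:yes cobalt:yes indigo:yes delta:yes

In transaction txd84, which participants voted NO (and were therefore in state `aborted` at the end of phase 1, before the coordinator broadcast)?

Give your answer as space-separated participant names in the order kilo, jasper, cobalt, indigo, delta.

Answer: cobalt delta

Derivation:
Txn txd84 phase 1: kilo yes -> prepared; jasper yes -> prepared; cobalt no -> aborted; indigo yes -> prepared; delta no -> aborted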